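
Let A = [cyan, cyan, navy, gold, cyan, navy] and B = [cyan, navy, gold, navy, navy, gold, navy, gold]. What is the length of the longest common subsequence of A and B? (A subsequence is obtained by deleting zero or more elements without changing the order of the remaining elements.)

Backtracking the LCS table gives one alignment: cyan (A1,B1) → navy (A3,B5) → gold (A4,B6) → navy (A6,B7).
So the longest common subsequence has length 4.

4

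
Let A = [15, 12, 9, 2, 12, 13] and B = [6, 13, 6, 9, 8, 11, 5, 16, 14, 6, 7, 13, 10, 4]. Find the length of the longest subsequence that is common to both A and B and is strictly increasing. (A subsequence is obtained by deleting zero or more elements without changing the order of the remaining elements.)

2

A longest common strictly increasing subsequence is 9, 13 (length 2); it appears in order in both A and B, and no longer such subsequence exists.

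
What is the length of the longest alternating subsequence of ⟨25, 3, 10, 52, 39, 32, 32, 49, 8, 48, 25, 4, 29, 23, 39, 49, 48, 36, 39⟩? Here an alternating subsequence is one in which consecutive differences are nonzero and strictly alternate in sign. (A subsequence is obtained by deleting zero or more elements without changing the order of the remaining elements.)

13

Track the best alternating length ending on an up-step vs a down-step at each position: up/down = 1/1, 1/2, 3/2, 3/1, 3/4, 3/4, 3/4, 5/4, 3/6, 7/6, 7/8, 3/8, 9/8, 9/10, 11/8, 11/4, 11/12, 11/12, 13/12.
The maximum over both is 13; one such subsequence is 25, 3, 52, 39, 49, 8, 48, 25, 29, 23, 39, 36, 39.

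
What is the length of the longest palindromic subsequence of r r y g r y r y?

One longest palindromic subsequence is yryry (positions 3,5,6,7,8); it reads the same forward and backward, and the interval DP gives dp[1][8] = 5.

5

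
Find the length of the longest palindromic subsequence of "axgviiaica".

5

Using dp[i][j] = 2 + dp[i+1][j−1] if the ends match, else max(dp[i+1][j], dp[i][j−1]):
dp[1][10] = 5. A witness is aiaia at positions 1,6,7,8,10.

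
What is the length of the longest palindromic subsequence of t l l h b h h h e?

One longest palindromic subsequence is hhhh (positions 4,6,7,8); it reads the same forward and backward, and the interval DP gives dp[1][9] = 4.

4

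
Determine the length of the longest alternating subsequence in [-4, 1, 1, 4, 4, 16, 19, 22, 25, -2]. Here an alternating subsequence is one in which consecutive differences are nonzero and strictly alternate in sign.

Track the best alternating length ending on an up-step vs a down-step at each position: up/down = 1/1, 2/1, 2/1, 2/1, 2/1, 2/1, 2/1, 2/1, 2/1, 2/3.
The maximum over both is 3; one such subsequence is -4, 1, -2.

3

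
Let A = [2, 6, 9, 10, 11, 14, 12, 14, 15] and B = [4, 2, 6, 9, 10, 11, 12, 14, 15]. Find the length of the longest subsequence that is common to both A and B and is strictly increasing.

A longest common strictly increasing subsequence is 2, 6, 9, 10, 11, 12, 14, 15 (length 8); it appears in order in both A and B, and no longer such subsequence exists.

8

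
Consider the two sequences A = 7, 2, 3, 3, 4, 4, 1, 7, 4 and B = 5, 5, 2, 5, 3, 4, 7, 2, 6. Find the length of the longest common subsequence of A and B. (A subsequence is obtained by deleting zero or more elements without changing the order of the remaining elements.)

4

A longest common subsequence is 2, 3, 4, 7 (length 4); the LCS DP confirms no longer common subsequence exists.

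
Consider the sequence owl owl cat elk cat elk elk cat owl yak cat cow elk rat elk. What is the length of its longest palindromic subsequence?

7

One longest palindromic subsequence is elk elk cat yak cat elk elk (positions 4,7,8,10,11,13,15); it reads the same forward and backward, and the interval DP gives dp[1][15] = 7.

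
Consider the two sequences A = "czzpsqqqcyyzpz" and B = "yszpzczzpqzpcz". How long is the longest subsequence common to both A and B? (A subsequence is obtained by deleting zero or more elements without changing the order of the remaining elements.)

8

A longest common subsequence is czzpqzpz (length 8); the LCS DP confirms no longer common subsequence exists.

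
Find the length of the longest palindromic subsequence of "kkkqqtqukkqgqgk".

Using dp[i][j] = 2 + dp[i+1][j−1] if the ends match, else max(dp[i+1][j], dp[i][j−1]):
dp[1][15] = 9. A witness is kkkqtqkkk at positions 1,2,3,5,6,7,9,10,15.

9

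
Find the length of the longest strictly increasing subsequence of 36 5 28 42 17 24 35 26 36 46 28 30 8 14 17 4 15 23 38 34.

Scanning left to right, the best length ending at each element is: 36→1, 5→1, 28→2, 42→3, 17→2, 24→3, 35→4, 26→4, 36→5, 46→6, 28→5, 30→6, 8→2, 14→3, 17→4, 4→1, 15→4, 23→5, 38→7, 34→7.
So the longest increasing subsequence has length 7, e.g. 5, 17, 24, 26, 28, 30, 38.

7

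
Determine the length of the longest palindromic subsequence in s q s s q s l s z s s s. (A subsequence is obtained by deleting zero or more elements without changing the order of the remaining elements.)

One longest palindromic subsequence is sssslssss (positions 1,3,4,6,7,8,10,11,12); it reads the same forward and backward, and the interval DP gives dp[1][12] = 9.

9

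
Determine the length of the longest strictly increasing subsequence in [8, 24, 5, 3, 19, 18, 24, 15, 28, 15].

4

One longest increasing subsequence is 8, 19, 24, 28 (positions 1,5,7,9), of length 4; no longer one exists.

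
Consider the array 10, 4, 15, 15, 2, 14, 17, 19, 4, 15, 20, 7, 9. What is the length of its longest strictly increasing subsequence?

One longest increasing subsequence is 10, 15, 17, 19, 20 (positions 1,3,7,8,11), of length 5; no longer one exists.

5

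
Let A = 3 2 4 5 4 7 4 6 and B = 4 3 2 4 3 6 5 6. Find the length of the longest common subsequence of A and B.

Backtracking the LCS table gives one alignment: 3 (A1,B2) → 2 (A2,B3) → 4 (A3,B4) → 5 (A4,B7) → 6 (A8,B8).
So the longest common subsequence has length 5.

5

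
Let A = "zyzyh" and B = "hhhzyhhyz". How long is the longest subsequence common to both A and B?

3

A longest common subsequence is zyz (length 3); the LCS DP confirms no longer common subsequence exists.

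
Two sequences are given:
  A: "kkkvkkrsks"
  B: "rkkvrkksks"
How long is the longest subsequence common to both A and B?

Backtracking the LCS table gives one alignment: k (A2,B2) → k (A3,B3) → v (A4,B4) → k (A5,B6) → k (A6,B7) → s (A8,B8) → k (A9,B9) → s (A10,B10).
So the longest common subsequence has length 8.

8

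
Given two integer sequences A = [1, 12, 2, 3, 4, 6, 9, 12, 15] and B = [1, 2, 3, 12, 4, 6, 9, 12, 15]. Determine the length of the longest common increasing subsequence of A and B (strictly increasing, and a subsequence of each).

8

For each value that appears in both, track the longest common increasing run ending there.
The best achievable length is 8; one witness is 1, 2, 3, 4, 6, 9, 12, 15 (A-positions 1,3,4,5,6,7,8,9, B-positions 1,2,3,5,6,7,8,9).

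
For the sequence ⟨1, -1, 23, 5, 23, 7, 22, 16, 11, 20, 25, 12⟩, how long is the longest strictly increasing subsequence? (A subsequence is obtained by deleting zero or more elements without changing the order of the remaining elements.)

6

Let dp[i] be the longest increasing subsequence ending at position i. Then dp = [1, 1, 2, 2, 3, 3, 4, 4, 4, 5, 6, 5].
The maximum is 6; one witness is 1, 5, 7, 16, 20, 25 at positions 1,4,6,8,10,11.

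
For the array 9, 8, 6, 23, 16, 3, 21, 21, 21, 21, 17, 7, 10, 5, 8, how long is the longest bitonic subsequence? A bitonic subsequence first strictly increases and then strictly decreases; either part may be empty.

6

One longest bitonic subsequence is 9, 23, 21, 17, 10, 8 (positions 1,4,10,11,13,15): it rises to 23 then falls. Length 6 is optimal.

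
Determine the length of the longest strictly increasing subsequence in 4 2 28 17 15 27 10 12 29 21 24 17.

5

One longest increasing subsequence is 4, 10, 12, 21, 24 (positions 1,7,8,10,11), of length 5; no longer one exists.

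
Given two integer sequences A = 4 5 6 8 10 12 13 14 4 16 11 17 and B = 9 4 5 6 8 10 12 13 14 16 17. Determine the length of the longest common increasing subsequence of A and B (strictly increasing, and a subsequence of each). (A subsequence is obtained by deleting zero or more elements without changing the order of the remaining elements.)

A longest common strictly increasing subsequence is 4, 5, 6, 8, 10, 12, 13, 14, 16, 17 (length 10); it appears in order in both A and B, and no longer such subsequence exists.

10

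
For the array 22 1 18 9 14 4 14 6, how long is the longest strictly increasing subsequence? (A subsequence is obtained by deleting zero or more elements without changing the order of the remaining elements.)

Let dp[i] be the longest increasing subsequence ending at position i. Then dp = [1, 1, 2, 2, 3, 2, 3, 3].
The maximum is 3; one witness is 1, 9, 14 at positions 2,4,5.

3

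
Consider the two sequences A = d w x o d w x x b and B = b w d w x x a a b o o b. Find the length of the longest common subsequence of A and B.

Backtracking the LCS table gives one alignment: w (A2,B2) → d (A5,B3) → w (A6,B4) → x (A7,B5) → x (A8,B6) → b (A9,B12).
So the longest common subsequence has length 6.

6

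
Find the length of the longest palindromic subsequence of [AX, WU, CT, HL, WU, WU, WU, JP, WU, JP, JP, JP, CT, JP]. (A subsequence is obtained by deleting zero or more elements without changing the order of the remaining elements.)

6

One longest palindromic subsequence is CT JP JP JP JP CT (positions 3,8,10,11,12,13); it reads the same forward and backward, and the interval DP gives dp[1][14] = 6.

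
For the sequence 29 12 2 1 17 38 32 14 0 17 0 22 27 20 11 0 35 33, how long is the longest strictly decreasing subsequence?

6

Scanning left to right, the best length ending at each element is: 29→1, 12→2, 2→3, 1→4, 17→2, 38→1, 32→2, 14→3, 0→5, 17→3, 0→5, 22→3, 27→3, 20→4, 11→5, 0→6, 35→2, 33→3.
So the longest decreasing subsequence has length 6, e.g. 38, 32, 22, 20, 11, 0.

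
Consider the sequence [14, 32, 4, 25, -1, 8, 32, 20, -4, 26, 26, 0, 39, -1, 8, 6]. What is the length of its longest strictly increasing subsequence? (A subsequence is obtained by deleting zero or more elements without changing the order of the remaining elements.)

Scanning left to right, the best length ending at each element is: 14→1, 32→2, 4→1, 25→2, -1→1, 8→2, 32→3, 20→3, -4→1, 26→4, 26→4, 0→2, 39→5, -1→2, 8→3, 6→3.
So the longest increasing subsequence has length 5, e.g. 4, 8, 20, 26, 39.

5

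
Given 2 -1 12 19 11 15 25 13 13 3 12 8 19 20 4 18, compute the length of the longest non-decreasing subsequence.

6

Let dp[i] be the longest non-decreasing subsequence ending at position i. Then dp = [1, 1, 2, 3, 2, 3, 4, 3, 4, 2, 3, 3, 5, 6, 3, 5].
The maximum is 6; one witness is 2, 12, 13, 13, 19, 20 at positions 1,3,8,9,13,14.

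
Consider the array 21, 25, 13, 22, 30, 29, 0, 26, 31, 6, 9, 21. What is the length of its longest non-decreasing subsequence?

4

Scanning left to right, the best length ending at each element is: 21→1, 25→2, 13→1, 22→2, 30→3, 29→3, 0→1, 26→3, 31→4, 6→2, 9→3, 21→4.
So the longest non-decreasing subsequence has length 4, e.g. 21, 25, 30, 31.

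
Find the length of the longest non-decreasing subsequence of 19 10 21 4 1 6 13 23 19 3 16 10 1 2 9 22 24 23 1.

6

One longest non-decreasing subsequence is 4, 6, 13, 19, 22, 24 (positions 4,6,7,9,16,17), of length 6; no longer one exists.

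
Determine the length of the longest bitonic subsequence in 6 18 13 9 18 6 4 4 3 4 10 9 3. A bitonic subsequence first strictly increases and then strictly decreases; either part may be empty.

Let inc[i] be the LIS ending at i and dec[i] the longest strictly decreasing subsequence starting at i. inc = [1, 2, 2, 2, 3, 1, 1, 1, 1, 2, 3, 3, 1], dec = [3, 6, 5, 4, 4, 3, 2, 2, 1, 2, 3, 2, 1].
max_i inc[i]+dec[i]−1 = 7, with one witness 6, 18, 13, 9, 6, 4, 3.

7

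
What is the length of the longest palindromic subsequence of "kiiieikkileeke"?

8

One longest palindromic subsequence is keikkiek (positions 1,5,6,7,8,9,12,13); it reads the same forward and backward, and the interval DP gives dp[1][14] = 8.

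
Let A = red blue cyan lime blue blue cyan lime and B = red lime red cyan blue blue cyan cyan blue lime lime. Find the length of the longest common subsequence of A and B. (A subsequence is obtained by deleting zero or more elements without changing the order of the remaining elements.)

6

A longest common subsequence is red, cyan, blue, blue, cyan, lime (length 6); the LCS DP confirms no longer common subsequence exists.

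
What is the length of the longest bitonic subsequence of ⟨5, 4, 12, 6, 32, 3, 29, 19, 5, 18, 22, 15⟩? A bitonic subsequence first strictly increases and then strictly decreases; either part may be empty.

One longest bitonic subsequence is 5, 12, 32, 29, 19, 18, 15 (positions 1,3,5,7,8,10,12): it rises to 32 then falls. Length 7 is optimal.

7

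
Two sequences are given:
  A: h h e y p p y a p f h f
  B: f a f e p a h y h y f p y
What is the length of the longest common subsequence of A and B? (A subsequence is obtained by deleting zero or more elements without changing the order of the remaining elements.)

5

A longest common subsequence is hhypy (length 5); the LCS DP confirms no longer common subsequence exists.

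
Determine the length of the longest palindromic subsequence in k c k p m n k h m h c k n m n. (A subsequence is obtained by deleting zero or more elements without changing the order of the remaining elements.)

9

Using dp[i][j] = 2 + dp[i+1][j−1] if the ends match, else max(dp[i+1][j], dp[i][j−1]):
dp[1][15] = 9. A witness is mnkhmhknm at positions 5,6,7,8,9,10,12,13,14.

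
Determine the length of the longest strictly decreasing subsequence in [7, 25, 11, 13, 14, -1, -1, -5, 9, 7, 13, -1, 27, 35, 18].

Scanning left to right, the best length ending at each element is: 7→1, 25→1, 11→2, 13→2, 14→2, -1→3, -1→3, -5→4, 9→3, 7→4, 13→3, -1→5, 27→1, 35→1, 18→2.
So the longest decreasing subsequence has length 5, e.g. 25, 11, 9, 7, -1.

5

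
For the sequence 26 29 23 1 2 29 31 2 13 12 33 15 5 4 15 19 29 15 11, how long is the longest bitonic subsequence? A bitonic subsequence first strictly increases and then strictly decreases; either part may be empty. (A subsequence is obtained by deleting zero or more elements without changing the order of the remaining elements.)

8

Let inc[i] be the LIS ending at i and dec[i] the longest strictly decreasing subsequence starting at i. inc = [1, 2, 1, 1, 2, 3, 4, 2, 3, 3, 5, 4, 3, 3, 4, 5, 6, 4, 4], dec = [6, 6, 5, 1, 1, 5, 5, 1, 4, 3, 4, 3, 2, 1, 2, 3, 3, 2, 1].
max_i inc[i]+dec[i]−1 = 8, with one witness 1, 2, 29, 31, 13, 12, 5, 4.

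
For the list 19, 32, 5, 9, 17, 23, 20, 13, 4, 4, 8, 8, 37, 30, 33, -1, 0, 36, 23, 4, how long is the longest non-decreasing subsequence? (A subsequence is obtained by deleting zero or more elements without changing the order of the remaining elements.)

Let dp[i] be the longest non-decreasing subsequence ending at position i. Then dp = [1, 2, 1, 2, 3, 4, 4, 3, 1, 2, 3, 4, 5, 5, 6, 1, 2, 7, 5, 3].
The maximum is 7; one witness is 5, 9, 17, 23, 30, 33, 36 at positions 3,4,5,6,14,15,18.

7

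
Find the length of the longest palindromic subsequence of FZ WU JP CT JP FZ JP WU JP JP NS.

5

Using dp[i][j] = 2 + dp[i+1][j−1] if the ends match, else max(dp[i+1][j], dp[i][j−1]):
dp[1][11] = 5. A witness is JP JP WU JP JP at positions 5,7,8,9,10.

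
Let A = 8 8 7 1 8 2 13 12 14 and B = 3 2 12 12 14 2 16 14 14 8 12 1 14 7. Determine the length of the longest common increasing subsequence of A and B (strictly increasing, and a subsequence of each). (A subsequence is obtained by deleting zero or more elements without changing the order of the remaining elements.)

For each value that appears in both, track the longest common increasing run ending there.
The best achievable length is 3; one witness is 2, 12, 14 (A-positions 6,8,9, B-positions 2,3,5).

3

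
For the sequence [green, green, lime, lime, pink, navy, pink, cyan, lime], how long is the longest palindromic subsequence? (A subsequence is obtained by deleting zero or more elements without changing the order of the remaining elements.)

Using dp[i][j] = 2 + dp[i+1][j−1] if the ends match, else max(dp[i+1][j], dp[i][j−1]):
dp[1][9] = 5. A witness is lime pink navy pink lime at positions 3,5,6,7,9.

5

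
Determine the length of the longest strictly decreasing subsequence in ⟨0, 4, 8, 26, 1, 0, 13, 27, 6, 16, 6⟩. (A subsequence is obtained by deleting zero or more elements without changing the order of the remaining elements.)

Let dp[i] be the longest decreasing subsequence ending at position i. Then dp = [1, 1, 1, 1, 2, 3, 2, 1, 3, 2, 3].
The maximum is 3; one witness is 4, 1, 0 at positions 2,5,6.

3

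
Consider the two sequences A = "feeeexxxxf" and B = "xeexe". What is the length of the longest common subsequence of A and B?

3

Backtracking the LCS table gives one alignment: e (A2,B2) → e (A3,B3) → e (A5,B5).
So the longest common subsequence has length 3.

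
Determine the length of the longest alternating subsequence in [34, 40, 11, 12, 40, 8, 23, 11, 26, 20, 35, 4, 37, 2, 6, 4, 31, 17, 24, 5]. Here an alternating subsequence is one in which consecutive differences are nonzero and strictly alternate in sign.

A longest alternating subsequence is 34, 40, 11, 12, 8, 23, 11, 26, 20, 35, 4, 37, 2, 6, 4, 31, 17, 24, 5 (positions 1,2,3,4,6,7,8,9,10,11,12,13,14,15,16,17,18,19,20); its 18 consecutive differences strictly alternate in sign, and length 19 is optimal.

19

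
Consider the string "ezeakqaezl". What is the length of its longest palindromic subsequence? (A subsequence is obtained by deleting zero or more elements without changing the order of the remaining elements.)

One longest palindromic subsequence is zeaqaez (positions 2,3,4,6,7,8,9); it reads the same forward and backward, and the interval DP gives dp[1][10] = 7.

7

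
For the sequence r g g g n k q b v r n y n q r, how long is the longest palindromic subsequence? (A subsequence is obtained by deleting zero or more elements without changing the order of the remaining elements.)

7

One longest palindromic subsequence is rqnynqr (positions 1,7,11,12,13,14,15); it reads the same forward and backward, and the interval DP gives dp[1][15] = 7.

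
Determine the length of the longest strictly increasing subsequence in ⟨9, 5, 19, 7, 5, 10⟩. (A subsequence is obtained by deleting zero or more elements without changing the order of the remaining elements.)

3

Scanning left to right, the best length ending at each element is: 9→1, 5→1, 19→2, 7→2, 5→1, 10→3.
So the longest increasing subsequence has length 3, e.g. 5, 7, 10.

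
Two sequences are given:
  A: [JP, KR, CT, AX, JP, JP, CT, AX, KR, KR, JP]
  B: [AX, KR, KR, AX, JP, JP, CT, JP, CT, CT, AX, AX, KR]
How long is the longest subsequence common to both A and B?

A longest common subsequence is KR, AX, JP, JP, CT, AX, KR (length 7); the LCS DP confirms no longer common subsequence exists.

7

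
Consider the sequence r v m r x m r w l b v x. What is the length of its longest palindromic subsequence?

5

Using dp[i][j] = 2 + dp[i+1][j−1] if the ends match, else max(dp[i+1][j], dp[i][j−1]):
dp[1][12] = 5. A witness is vrmrv at positions 2,4,6,7,11.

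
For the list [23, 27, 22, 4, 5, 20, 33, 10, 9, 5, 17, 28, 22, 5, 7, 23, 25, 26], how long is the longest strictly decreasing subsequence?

Scanning left to right, the best length ending at each element is: 23→1, 27→1, 22→2, 4→3, 5→3, 20→3, 33→1, 10→4, 9→5, 5→6, 17→4, 28→2, 22→3, 5→6, 7→6, 23→3, 25→3, 26→3.
So the longest decreasing subsequence has length 6, e.g. 23, 22, 20, 10, 9, 5.

6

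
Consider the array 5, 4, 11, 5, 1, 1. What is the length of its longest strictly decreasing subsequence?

3

Scanning left to right, the best length ending at each element is: 5→1, 4→2, 11→1, 5→2, 1→3, 1→3.
So the longest decreasing subsequence has length 3, e.g. 5, 4, 1.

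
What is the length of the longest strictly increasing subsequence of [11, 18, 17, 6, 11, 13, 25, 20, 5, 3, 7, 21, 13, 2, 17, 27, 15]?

6

Let dp[i] be the longest increasing subsequence ending at position i. Then dp = [1, 2, 2, 1, 2, 3, 4, 4, 1, 1, 2, 5, 3, 1, 4, 6, 4].
The maximum is 6; one witness is 6, 11, 13, 20, 21, 27 at positions 4,5,6,8,12,16.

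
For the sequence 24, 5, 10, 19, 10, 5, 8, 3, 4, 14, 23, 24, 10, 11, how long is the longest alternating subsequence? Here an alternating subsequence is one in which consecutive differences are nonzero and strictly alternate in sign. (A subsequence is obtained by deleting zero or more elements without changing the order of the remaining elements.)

A longest alternating subsequence is 24, 5, 10, 5, 8, 3, 14, 10, 11 (positions 1,2,3,6,7,8,10,13,14); its 8 consecutive differences strictly alternate in sign, and length 9 is optimal.

9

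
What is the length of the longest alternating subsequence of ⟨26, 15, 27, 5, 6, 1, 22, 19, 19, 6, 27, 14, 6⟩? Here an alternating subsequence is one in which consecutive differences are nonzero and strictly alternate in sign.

10

Track the best alternating length ending on an up-step vs a down-step at each position: up/down = 1/1, 1/2, 3/1, 1/4, 5/4, 1/6, 7/4, 7/8, 7/8, 7/8, 9/1, 9/10, 7/10.
The maximum over both is 10; one such subsequence is 26, 15, 27, 5, 6, 1, 22, 19, 27, 14.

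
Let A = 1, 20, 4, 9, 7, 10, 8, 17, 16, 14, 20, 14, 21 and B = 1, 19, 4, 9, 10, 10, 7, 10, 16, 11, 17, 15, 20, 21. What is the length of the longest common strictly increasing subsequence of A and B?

7

For each value that appears in both, track the longest common increasing run ending there.
The best achievable length is 7; one witness is 1, 4, 9, 10, 16, 20, 21 (A-positions 1,3,4,6,9,11,13, B-positions 1,3,4,5,9,13,14).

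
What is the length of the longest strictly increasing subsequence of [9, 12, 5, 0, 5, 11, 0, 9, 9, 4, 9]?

3

Scanning left to right, the best length ending at each element is: 9→1, 12→2, 5→1, 0→1, 5→2, 11→3, 0→1, 9→3, 9→3, 4→2, 9→3.
So the longest increasing subsequence has length 3, e.g. 0, 5, 11.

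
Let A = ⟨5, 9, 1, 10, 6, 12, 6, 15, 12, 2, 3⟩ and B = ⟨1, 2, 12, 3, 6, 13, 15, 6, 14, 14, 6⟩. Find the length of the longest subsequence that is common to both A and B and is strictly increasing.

3

For each value that appears in both, track the longest common increasing run ending there.
The best achievable length is 3; one witness is 1, 2, 3 (A-positions 3,10,11, B-positions 1,2,4).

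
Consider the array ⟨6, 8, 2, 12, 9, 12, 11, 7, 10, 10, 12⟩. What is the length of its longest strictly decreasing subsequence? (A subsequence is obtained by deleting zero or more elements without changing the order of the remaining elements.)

Scanning left to right, the best length ending at each element is: 6→1, 8→1, 2→2, 12→1, 9→2, 12→1, 11→2, 7→3, 10→3, 10→3, 12→1.
So the longest decreasing subsequence has length 3, e.g. 12, 9, 7.

3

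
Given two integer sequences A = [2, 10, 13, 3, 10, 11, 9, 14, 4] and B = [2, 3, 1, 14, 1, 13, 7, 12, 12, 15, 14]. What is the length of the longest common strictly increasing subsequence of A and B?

For each value that appears in both, track the longest common increasing run ending there.
The best achievable length is 3; one witness is 2, 3, 14 (A-positions 1,4,8, B-positions 1,2,4).

3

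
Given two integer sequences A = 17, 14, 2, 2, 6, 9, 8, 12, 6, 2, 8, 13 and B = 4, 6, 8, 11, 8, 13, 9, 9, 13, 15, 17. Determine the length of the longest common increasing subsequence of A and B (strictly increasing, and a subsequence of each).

For each value that appears in both, track the longest common increasing run ending there.
The best achievable length is 3; one witness is 6, 8, 13 (A-positions 5,7,12, B-positions 2,3,6).

3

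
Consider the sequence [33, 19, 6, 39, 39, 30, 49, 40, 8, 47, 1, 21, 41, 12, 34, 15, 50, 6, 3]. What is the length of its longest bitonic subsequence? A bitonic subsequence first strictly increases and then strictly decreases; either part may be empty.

9

Let inc[i] be the LIS ending at i and dec[i] the longest strictly decreasing subsequence starting at i. inc = [1, 1, 1, 2, 2, 2, 3, 3, 2, 4, 1, 3, 4, 3, 4, 4, 5, 2, 2], dec = [6, 4, 2, 6, 6, 5, 7, 5, 3, 6, 1, 4, 5, 3, 4, 3, 3, 2, 1].
max_i inc[i]+dec[i]−1 = 9, with one witness 33, 39, 49, 47, 41, 34, 15, 6, 3.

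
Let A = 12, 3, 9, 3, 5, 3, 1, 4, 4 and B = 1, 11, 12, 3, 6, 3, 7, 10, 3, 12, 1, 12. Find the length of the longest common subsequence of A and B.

Backtracking the LCS table gives one alignment: 12 (A1,B3) → 3 (A2,B4) → 3 (A4,B6) → 3 (A6,B9) → 1 (A7,B11).
So the longest common subsequence has length 5.

5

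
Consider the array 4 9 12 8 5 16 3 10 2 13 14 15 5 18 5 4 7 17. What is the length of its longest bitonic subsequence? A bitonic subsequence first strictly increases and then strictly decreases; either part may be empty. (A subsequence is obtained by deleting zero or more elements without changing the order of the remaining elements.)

One longest bitonic subsequence is 4, 9, 12, 13, 14, 15, 18, 5, 4 (positions 1,2,3,10,11,12,14,15,16): it rises to 18 then falls. Length 9 is optimal.

9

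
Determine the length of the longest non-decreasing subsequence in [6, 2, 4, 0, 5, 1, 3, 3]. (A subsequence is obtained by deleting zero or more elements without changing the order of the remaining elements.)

Let dp[i] be the longest non-decreasing subsequence ending at position i. Then dp = [1, 1, 2, 1, 3, 2, 3, 4].
The maximum is 4; one witness is 0, 1, 3, 3 at positions 4,6,7,8.

4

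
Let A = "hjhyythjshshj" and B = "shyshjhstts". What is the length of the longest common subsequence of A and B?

A longest common subsequence is hyhjss (length 6); the LCS DP confirms no longer common subsequence exists.

6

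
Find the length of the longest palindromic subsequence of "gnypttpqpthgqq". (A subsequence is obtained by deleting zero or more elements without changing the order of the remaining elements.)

7

One longest palindromic subsequence is gtpqptg (positions 1,6,7,8,9,10,12); it reads the same forward and backward, and the interval DP gives dp[1][14] = 7.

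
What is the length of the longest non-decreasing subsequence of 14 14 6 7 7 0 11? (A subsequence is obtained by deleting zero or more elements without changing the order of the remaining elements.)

Scanning left to right, the best length ending at each element is: 14→1, 14→2, 6→1, 7→2, 7→3, 0→1, 11→4.
So the longest non-decreasing subsequence has length 4, e.g. 6, 7, 7, 11.

4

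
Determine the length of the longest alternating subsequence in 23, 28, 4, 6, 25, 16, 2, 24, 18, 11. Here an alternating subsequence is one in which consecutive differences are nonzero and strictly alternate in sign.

Track the best alternating length ending on an up-step vs a down-step at each position: up/down = 1/1, 2/1, 1/3, 4/3, 4/3, 4/5, 1/5, 6/5, 6/7, 6/7.
The maximum over both is 7; one such subsequence is 23, 28, 4, 25, 16, 24, 18.

7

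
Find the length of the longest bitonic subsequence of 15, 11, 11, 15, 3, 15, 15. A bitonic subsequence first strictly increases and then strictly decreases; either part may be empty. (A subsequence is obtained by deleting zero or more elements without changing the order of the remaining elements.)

One longest bitonic subsequence is 15, 11, 3 (positions 1,3,5): it rises to 15 then falls. Length 3 is optimal.

3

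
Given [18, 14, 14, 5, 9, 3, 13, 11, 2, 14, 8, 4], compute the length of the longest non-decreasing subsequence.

4

One longest non-decreasing subsequence is 5, 9, 13, 14 (positions 4,5,7,10), of length 4; no longer one exists.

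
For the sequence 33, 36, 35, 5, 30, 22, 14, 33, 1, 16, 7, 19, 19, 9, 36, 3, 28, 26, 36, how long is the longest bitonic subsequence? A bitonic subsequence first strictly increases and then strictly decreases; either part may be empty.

8

One longest bitonic subsequence is 33, 36, 35, 30, 22, 19, 9, 3 (positions 1,2,3,5,6,13,14,16): it rises to 36 then falls. Length 8 is optimal.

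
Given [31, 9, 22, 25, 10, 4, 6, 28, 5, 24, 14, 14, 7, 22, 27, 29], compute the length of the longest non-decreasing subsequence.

7

Let dp[i] be the longest non-decreasing subsequence ending at position i. Then dp = [1, 1, 2, 3, 2, 1, 2, 4, 2, 3, 3, 4, 3, 5, 6, 7].
The maximum is 7; one witness is 9, 10, 14, 14, 22, 27, 29 at positions 2,5,11,12,14,15,16.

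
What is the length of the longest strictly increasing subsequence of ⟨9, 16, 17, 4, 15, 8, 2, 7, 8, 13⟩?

4

Let dp[i] be the longest increasing subsequence ending at position i. Then dp = [1, 2, 3, 1, 2, 2, 1, 2, 3, 4].
The maximum is 4; one witness is 4, 7, 8, 13 at positions 4,8,9,10.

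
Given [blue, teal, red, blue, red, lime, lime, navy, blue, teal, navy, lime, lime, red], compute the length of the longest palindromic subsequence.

Using dp[i][j] = 2 + dp[i+1][j−1] if the ends match, else max(dp[i+1][j], dp[i][j−1]):
dp[1][14] = 9. A witness is red lime lime navy teal navy lime lime red at positions 3,6,7,8,10,11,12,13,14.

9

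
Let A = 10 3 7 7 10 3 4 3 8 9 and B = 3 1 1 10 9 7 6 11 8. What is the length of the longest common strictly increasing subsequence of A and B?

3

A longest common strictly increasing subsequence is 3, 7, 8 (length 3); it appears in order in both A and B, and no longer such subsequence exists.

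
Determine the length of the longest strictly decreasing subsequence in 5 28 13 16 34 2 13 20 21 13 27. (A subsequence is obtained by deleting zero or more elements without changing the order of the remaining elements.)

3

One longest decreasing subsequence is 28, 13, 2 (positions 2,3,6), of length 3; no longer one exists.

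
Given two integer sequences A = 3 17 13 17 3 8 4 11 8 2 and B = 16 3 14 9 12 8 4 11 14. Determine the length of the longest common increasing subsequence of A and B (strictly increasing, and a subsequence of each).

For each value that appears in both, track the longest common increasing run ending there.
The best achievable length is 3; one witness is 3, 8, 11 (A-positions 1,6,8, B-positions 2,6,8).

3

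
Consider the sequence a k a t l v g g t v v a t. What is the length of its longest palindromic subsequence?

6

One longest palindromic subsequence is tvggvt (positions 4,6,7,8,11,13); it reads the same forward and backward, and the interval DP gives dp[1][13] = 6.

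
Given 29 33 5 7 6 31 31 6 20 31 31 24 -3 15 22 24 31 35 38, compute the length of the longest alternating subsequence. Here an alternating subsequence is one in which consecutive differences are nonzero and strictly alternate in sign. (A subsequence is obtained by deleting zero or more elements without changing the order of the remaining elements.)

A longest alternating subsequence is 29, 33, 5, 7, 6, 31, 6, 20, -3, 15 (positions 1,2,3,4,5,6,8,9,13,14); its 9 consecutive differences strictly alternate in sign, and length 10 is optimal.

10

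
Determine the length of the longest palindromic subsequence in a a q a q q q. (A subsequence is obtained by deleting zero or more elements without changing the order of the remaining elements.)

Using dp[i][j] = 2 + dp[i+1][j−1] if the ends match, else max(dp[i+1][j], dp[i][j−1]):
dp[1][7] = 4. A witness is qqqq at positions 3,5,6,7.

4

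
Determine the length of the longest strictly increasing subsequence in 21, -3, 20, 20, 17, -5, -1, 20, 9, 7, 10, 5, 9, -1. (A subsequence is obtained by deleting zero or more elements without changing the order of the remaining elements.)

4

Let dp[i] be the longest increasing subsequence ending at position i. Then dp = [1, 1, 2, 2, 2, 1, 2, 3, 3, 3, 4, 3, 4, 2].
The maximum is 4; one witness is -3, -1, 9, 10 at positions 2,7,9,11.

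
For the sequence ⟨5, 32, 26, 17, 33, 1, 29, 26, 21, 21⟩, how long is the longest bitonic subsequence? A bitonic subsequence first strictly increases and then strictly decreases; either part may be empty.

Let inc[i] be the LIS ending at i and dec[i] the longest strictly decreasing subsequence starting at i. inc = [1, 2, 2, 2, 3, 1, 3, 3, 3, 3], dec = [2, 4, 3, 2, 4, 1, 3, 2, 1, 1].
max_i inc[i]+dec[i]−1 = 6, with one witness 5, 32, 33, 29, 26, 21.

6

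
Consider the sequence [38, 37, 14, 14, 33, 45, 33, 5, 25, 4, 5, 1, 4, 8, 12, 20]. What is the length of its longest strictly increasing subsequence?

Let dp[i] be the longest increasing subsequence ending at position i. Then dp = [1, 1, 1, 1, 2, 3, 2, 1, 2, 1, 2, 1, 2, 3, 4, 5].
The maximum is 5; one witness is 4, 5, 8, 12, 20 at positions 10,11,14,15,16.

5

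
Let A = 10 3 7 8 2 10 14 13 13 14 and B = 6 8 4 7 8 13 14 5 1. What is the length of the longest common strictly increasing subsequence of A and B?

For each value that appears in both, track the longest common increasing run ending there.
The best achievable length is 4; one witness is 7, 8, 13, 14 (A-positions 3,4,8,10, B-positions 4,5,6,7).

4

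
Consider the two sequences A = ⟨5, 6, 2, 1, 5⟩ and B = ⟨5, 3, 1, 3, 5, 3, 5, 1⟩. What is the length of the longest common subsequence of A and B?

Backtracking the LCS table gives one alignment: 5 (A1,B1) → 1 (A4,B3) → 5 (A5,B7).
So the longest common subsequence has length 3.

3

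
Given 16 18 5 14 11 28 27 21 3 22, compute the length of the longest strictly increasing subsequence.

One longest increasing subsequence is 16, 18, 21, 22 (positions 1,2,8,10), of length 4; no longer one exists.

4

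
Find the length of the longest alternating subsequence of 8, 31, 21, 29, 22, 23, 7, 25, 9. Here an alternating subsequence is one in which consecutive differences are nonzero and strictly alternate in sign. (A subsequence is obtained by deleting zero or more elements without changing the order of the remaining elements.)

9

Track the best alternating length ending on an up-step vs a down-step at each position: up/down = 1/1, 2/1, 2/3, 4/3, 4/5, 6/5, 1/7, 8/5, 8/9.
The maximum over both is 9; one such subsequence is 8, 31, 21, 29, 22, 23, 7, 25, 9.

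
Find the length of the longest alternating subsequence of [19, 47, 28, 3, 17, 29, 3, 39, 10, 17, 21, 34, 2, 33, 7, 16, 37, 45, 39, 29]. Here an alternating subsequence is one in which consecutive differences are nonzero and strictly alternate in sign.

13

Track the best alternating length ending on an up-step vs a down-step at each position: up/down = 1/1, 2/1, 2/3, 1/3, 4/3, 4/3, 1/5, 6/3, 6/7, 8/7, 8/7, 8/7, 1/9, 10/9, 10/11, 12/11, 12/7, 12/3, 12/13, 12/13.
The maximum over both is 13; one such subsequence is 19, 47, 3, 17, 3, 39, 10, 17, 2, 33, 7, 45, 39.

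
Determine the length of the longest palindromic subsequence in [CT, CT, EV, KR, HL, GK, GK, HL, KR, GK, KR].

6

One longest palindromic subsequence is KR HL GK GK HL KR (positions 4,5,6,7,8,11); it reads the same forward and backward, and the interval DP gives dp[1][11] = 6.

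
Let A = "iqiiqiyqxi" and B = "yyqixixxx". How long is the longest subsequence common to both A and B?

4

A longest common subsequence is qiix (length 4); the LCS DP confirms no longer common subsequence exists.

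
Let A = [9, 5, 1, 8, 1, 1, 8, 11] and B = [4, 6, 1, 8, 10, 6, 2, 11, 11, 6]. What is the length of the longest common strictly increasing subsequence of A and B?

3

A longest common strictly increasing subsequence is 1, 8, 11 (length 3); it appears in order in both A and B, and no longer such subsequence exists.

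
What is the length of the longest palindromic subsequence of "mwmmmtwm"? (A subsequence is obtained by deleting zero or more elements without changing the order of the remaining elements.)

7

One longest palindromic subsequence is mwmmmwm (positions 1,2,3,4,5,7,8); it reads the same forward and backward, and the interval DP gives dp[1][8] = 7.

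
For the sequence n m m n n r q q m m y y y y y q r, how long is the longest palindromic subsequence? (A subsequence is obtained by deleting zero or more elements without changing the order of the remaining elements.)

9

One longest palindromic subsequence is rqyyyyyqr (positions 6,7,11,12,13,14,15,16,17); it reads the same forward and backward, and the interval DP gives dp[1][17] = 9.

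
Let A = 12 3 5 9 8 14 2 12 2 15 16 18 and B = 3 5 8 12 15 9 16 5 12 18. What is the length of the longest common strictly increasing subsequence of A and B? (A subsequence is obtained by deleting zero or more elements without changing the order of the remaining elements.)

A longest common strictly increasing subsequence is 3, 5, 8, 12, 15, 16, 18 (length 7); it appears in order in both A and B, and no longer such subsequence exists.

7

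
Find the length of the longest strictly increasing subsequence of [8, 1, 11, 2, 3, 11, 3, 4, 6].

Let dp[i] be the longest increasing subsequence ending at position i. Then dp = [1, 1, 2, 2, 3, 4, 3, 4, 5].
The maximum is 5; one witness is 1, 2, 3, 4, 6 at positions 2,4,5,8,9.

5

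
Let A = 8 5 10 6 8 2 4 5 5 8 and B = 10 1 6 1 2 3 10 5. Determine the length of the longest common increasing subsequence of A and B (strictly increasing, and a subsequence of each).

2

A longest common strictly increasing subsequence is 2, 5 (length 2); it appears in order in both A and B, and no longer such subsequence exists.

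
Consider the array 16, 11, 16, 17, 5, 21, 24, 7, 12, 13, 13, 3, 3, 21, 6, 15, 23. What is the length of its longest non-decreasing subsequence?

7

Let dp[i] be the longest non-decreasing subsequence ending at position i. Then dp = [1, 1, 2, 3, 1, 4, 5, 2, 3, 4, 5, 1, 2, 6, 3, 6, 7].
The maximum is 7; one witness is 5, 7, 12, 13, 13, 21, 23 at positions 5,8,9,10,11,14,17.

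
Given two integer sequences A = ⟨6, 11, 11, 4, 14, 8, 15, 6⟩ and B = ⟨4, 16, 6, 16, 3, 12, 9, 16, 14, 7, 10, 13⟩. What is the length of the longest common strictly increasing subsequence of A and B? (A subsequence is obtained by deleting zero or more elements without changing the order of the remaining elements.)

For each value that appears in both, track the longest common increasing run ending there.
The best achievable length is 2; one witness is 4, 6 (A-positions 4,8, B-positions 1,3).

2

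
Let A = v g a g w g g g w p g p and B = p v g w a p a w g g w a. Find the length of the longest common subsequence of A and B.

7

A longest common subsequence is vgawggw (length 7); the LCS DP confirms no longer common subsequence exists.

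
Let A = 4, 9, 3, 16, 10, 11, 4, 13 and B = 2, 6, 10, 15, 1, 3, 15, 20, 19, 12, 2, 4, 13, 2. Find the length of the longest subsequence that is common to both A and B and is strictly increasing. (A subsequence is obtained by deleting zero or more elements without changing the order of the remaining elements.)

3

A longest common strictly increasing subsequence is 3, 4, 13 (length 3); it appears in order in both A and B, and no longer such subsequence exists.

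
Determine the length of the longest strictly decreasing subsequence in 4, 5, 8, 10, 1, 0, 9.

One longest decreasing subsequence is 4, 1, 0 (positions 1,5,6), of length 3; no longer one exists.

3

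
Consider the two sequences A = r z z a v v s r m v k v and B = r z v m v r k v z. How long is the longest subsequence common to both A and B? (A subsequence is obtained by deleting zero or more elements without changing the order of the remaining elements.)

7

Backtracking the LCS table gives one alignment: r (A1,B1) → z (A3,B2) → v (A5,B3) → v (A6,B5) → r (A8,B6) → k (A11,B7) → v (A12,B8).
So the longest common subsequence has length 7.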